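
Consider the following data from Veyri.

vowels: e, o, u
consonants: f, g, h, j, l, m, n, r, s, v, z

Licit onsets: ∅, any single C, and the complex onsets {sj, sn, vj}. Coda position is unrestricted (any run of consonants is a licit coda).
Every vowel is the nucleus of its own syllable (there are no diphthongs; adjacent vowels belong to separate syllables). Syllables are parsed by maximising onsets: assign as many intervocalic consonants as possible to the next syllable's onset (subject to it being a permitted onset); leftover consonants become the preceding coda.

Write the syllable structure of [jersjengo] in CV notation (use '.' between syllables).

CVC.CCVC.CV

Vowels present: e, e, o; each is a nucleus, giving 3 syllables.
V1 /e/ – V2 /e/: /rsj/ — longest licit onset from the right is /sj/, leaving /r/ as coda.
V2 /e/ – V3 /o/: cluster /ng/ — the longest permitted-onset suffix is /g/; onset = /g/, preceding coda = /n/.
Result: jer.sjen.go.
Mapping each syllable to C/V: /jer/ → CVC, /sjen/ → CCVC, /go/ → CV.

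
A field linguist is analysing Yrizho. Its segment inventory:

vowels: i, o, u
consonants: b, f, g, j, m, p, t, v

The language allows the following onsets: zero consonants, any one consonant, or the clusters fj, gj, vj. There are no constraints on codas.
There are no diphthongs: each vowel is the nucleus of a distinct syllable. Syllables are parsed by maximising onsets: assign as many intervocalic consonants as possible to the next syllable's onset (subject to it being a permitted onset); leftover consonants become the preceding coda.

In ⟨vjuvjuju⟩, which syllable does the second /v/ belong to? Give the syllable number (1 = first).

The vowels are u, u, u — 3 nuclei, so 3 syllables.
Between /u/ (V1) and /u/ (V2): /vj/ — entire cluster is a permitted onset → onset /vj/, coda ∅.
Between /u/ (V2) and /u/ (V3): /j/ → onset of the next syllable (single consonants are always licit onsets).
Syllabification: vju.vju.ju.
The second /v/ is in the onset of syllable 2 (/vju/).

2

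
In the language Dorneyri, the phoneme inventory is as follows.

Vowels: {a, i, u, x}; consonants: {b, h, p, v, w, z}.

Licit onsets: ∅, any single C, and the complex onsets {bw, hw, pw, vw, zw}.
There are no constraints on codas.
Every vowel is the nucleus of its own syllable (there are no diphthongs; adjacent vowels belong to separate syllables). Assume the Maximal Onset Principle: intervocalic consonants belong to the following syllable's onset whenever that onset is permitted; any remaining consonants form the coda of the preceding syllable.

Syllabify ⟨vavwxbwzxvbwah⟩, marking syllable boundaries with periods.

va.vwxbw.zxv.bwah

Nuclei (vowels): a, x, x, a → 4 syllables.
V1 /a/ – V2 /x/: cluster /vw/ — /vw/ is itself a permitted onset, so the whole cluster goes right; preceding coda = ∅.
V2 /x/ – V3 /x/: /bwz/ splits as /bw/ + /z/ (/z/ is the longest suffix that is a licit onset).
V3 /x/ – V4 /a/: /vbw/ — longest licit onset from the right is /bw/, leaving /v/ as coda.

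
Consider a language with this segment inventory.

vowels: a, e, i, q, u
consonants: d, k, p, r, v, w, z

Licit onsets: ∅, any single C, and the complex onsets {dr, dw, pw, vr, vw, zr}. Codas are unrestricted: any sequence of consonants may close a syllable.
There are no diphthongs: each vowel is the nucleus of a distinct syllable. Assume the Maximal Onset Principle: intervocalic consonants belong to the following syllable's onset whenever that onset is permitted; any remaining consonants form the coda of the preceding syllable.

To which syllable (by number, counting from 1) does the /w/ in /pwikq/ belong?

The vowels are i, q — 2 nuclei, so 2 syllables.
V1 /i/ – V2 /q/: /k/ → onset of the next syllable (single consonants are always licit onsets).
Result: pwi.kq.
The /w/ is in the onset of syllable 1 (/pwi/).

1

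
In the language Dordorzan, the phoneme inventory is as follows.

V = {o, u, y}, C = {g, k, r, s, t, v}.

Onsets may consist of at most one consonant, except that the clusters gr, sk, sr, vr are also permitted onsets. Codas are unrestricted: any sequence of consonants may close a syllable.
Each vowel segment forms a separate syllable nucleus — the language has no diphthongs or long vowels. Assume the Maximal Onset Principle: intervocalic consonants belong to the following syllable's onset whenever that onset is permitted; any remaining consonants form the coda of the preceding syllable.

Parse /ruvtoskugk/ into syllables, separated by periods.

The vowels are u, o, u — 3 nuclei, so 3 syllables.
V1 /u/ – V2 /o/: /vt/; trying suffixes from longest down, /t/ is the first permitted one, so coda /v/ | onset /t/.
V2 /o/ – V3 /u/: /sk/ is a licit onset in full, so it all attaches to the next syllable.

ruv.to.skugk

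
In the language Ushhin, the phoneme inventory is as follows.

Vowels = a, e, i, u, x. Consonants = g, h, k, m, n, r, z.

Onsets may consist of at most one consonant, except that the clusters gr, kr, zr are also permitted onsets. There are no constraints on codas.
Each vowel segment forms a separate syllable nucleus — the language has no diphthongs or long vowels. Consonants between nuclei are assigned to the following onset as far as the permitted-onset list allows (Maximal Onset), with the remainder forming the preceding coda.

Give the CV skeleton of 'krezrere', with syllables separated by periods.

Nuclei (vowels): e, e, e → 3 syllables.
/e…e/ gap (V1→V2): cluster /zr/ — /zr/ is itself a permitted onset, so the whole cluster goes right; preceding coda = ∅.
/e…e/ gap (V2→V3): just /r/ — single C goes to the following onset.
Syllabification: kre.zre.re.
Mapping each syllable to C/V: /kre/ → CCV, /zre/ → CCV, /re/ → CV.

CCV.CCV.CV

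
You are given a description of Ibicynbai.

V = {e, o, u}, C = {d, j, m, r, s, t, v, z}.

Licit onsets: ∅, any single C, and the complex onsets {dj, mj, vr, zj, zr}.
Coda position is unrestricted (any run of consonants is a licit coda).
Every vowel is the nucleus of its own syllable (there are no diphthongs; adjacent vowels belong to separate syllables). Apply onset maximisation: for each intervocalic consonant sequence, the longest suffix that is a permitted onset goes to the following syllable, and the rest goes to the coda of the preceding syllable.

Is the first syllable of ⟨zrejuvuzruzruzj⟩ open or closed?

The vowels are e, u, u, u, u — 5 nuclei, so 5 syllables.
V1 /e/ – V2 /u/: /j/ → onset of the next syllable (single consonants are always licit onsets).
V2 /u/ – V3 /u/: /v/ is a single consonant, so it becomes the next onset.
V3 /u/ – V4 /u/: /zr/ — entire cluster is a permitted onset → onset /zr/, coda ∅.
V4 /u/ – V5 /u/: /zr/ — entire cluster is a permitted onset → onset /zr/, coda ∅.
Result: zre.ju.vu.zru.zruzj.
Syllable 1 is /zre/; it ends in its nucleus with no coda, so it is open.

open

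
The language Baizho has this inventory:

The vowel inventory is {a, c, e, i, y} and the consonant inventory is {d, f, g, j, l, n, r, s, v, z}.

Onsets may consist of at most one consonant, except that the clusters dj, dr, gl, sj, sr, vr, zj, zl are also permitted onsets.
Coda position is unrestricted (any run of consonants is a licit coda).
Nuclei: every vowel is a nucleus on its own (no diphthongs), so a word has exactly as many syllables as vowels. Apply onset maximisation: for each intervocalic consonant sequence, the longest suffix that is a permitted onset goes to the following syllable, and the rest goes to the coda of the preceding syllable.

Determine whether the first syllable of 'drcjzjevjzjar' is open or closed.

closed

The vowels are c, e, a — 3 nuclei, so 3 syllables.
/c…e/ gap (V1→V2): /jzj/ — longest licit onset from the right is /zj/, leaving /j/ as coda.
/e…a/ gap (V2→V3): /vjzj/ splits as /vj/ + /zj/ (/zj/ is the longest suffix that is a licit onset).
Putting it together: drcj.zjevj.zjar.
Syllable 1 is /drcj/ with coda /j/, so it is closed.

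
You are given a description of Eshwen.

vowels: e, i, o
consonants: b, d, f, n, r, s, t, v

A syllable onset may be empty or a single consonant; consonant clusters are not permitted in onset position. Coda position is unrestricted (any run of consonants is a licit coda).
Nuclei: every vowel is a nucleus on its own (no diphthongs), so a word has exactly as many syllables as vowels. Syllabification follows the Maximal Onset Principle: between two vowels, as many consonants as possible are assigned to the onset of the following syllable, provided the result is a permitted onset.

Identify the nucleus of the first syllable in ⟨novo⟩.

Nuclei (vowels): o, o → 2 syllables.
The first nucleus (vowel 1 from the left) is /o/.

o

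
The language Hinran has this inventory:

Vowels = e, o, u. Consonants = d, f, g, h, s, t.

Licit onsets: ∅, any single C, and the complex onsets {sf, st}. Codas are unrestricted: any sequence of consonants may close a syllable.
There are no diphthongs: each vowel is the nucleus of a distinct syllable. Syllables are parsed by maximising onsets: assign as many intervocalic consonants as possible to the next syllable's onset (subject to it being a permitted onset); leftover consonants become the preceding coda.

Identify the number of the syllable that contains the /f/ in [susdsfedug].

Vowels present: u, e, u; each is a nucleus, giving 3 syllables.
/u…e/ gap (V1→V2): /sdsf/ — longest licit onset from the right is /sf/, leaving /sd/ as coda.
/e…u/ gap (V2→V3): /d/ is a single consonant, so it becomes the next onset.
Putting it together: susd.sfe.dug.
The /f/ is in the onset of syllable 2 (/sfe/).

2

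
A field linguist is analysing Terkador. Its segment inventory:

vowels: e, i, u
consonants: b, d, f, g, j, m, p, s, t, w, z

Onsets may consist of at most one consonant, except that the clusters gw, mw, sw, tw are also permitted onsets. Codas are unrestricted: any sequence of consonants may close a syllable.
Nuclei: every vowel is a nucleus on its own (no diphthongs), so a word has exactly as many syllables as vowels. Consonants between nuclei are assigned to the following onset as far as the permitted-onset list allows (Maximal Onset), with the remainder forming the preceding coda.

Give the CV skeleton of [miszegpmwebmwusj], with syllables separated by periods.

Vowels present: i, e, e, u; each is a nucleus, giving 4 syllables.
/i…e/ gap (V1→V2): /sz/; trying suffixes from longest down, /z/ is the first permitted one, so coda /s/ | onset /z/.
/e…e/ gap (V2→V3): /gpmw/ — longest licit onset from the right is /mw/, leaving /gp/ as coda.
/e…u/ gap (V3→V4): /bmw/ — longest licit onset from the right is /mw/, leaving /b/ as coda.
Putting it together: mis.zegp.mweb.mwusj.
Mapping each syllable to C/V: /mis/ → CVC, /zegp/ → CVCC, /mweb/ → CCVC, /mwusj/ → CCVCC.

CVC.CVCC.CCVC.CCVCC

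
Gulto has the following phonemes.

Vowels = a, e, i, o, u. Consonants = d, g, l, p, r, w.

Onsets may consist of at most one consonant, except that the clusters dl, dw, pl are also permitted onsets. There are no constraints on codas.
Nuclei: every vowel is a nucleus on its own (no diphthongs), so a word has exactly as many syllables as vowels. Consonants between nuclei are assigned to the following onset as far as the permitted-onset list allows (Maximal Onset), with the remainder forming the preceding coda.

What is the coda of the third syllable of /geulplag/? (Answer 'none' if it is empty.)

g

The vowels are e, u, a — 3 nuclei, so 3 syllables.
σ1/σ2 boundary: nothing intervenes; syllable break is V.V.
σ2/σ3 boundary: /lpl/; trying suffixes from longest down, /pl/ is the first permitted one, so coda /l/ | onset /pl/.
Syllabification: ge.ul.plag.
Syllable 3 is /plag/: onset /pl/, nucleus /a/, coda /g/.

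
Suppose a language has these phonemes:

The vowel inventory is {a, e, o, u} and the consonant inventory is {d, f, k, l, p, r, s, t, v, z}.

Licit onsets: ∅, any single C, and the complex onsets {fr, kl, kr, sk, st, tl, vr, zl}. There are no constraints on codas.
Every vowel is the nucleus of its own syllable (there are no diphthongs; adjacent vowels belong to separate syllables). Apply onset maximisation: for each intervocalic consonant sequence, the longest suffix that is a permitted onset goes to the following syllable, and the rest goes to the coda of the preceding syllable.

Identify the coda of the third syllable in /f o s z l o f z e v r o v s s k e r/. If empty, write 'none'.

none

Nuclei (vowels): o, o, e, o, e → 5 syllables.
σ1/σ2 boundary: /szl/; trying suffixes from longest down, /zl/ is the first permitted one, so coda /s/ | onset /zl/.
σ2/σ3 boundary: /fz/ — longest licit onset from the right is /z/, leaving /f/ as coda.
σ3/σ4 boundary: /vr/ — entire cluster is a permitted onset → onset /vr/, coda ∅.
σ4/σ5 boundary: /vssk/ — longest licit onset from the right is /sk/, leaving /vs/ as coda.
So the parse is fos.zlof.ze.vrovs.sker.
Syllable 3 is /ze/: onset /z/, nucleus /e/, coda ∅.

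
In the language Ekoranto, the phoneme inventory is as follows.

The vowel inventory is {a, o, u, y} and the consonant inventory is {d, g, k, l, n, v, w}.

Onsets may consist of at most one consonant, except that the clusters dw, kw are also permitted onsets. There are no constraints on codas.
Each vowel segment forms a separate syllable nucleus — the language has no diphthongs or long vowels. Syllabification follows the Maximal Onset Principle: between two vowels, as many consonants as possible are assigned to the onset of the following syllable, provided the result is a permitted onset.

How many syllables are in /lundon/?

2

The vowels are u, o — 2 nuclei, so 2 syllables.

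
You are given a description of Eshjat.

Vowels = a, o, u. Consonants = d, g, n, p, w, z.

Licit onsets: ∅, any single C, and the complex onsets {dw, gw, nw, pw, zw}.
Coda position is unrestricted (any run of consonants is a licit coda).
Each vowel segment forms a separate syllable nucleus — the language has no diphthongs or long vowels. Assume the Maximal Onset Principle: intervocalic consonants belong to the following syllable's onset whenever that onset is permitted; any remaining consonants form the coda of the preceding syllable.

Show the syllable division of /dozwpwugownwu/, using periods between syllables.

dozw.pwu.gow.nwu

The vowels are o, u, o, u — 4 nuclei, so 4 syllables.
V1 /o/ – V2 /u/: /zwpw/; trying suffixes from longest down, /pw/ is the first permitted one, so coda /zw/ | onset /pw/.
V2 /u/ – V3 /o/: just /g/ — single C goes to the following onset.
V3 /o/ – V4 /u/: cluster /wnw/ — the longest permitted-onset suffix is /nw/; onset = /nw/, preceding coda = /w/.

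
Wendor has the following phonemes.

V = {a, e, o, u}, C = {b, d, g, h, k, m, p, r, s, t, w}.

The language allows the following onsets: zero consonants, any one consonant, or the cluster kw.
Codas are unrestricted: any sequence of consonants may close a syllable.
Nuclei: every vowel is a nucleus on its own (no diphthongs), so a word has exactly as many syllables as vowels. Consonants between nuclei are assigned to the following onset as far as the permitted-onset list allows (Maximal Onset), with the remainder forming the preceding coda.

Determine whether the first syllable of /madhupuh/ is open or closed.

closed

Nuclei (vowels): a, u, u → 3 syllables.
Between /a/ (V1) and /u/ (V2): /dh/ splits as /d/ + /h/ (/h/ is the longest suffix that is a licit onset).
Between /u/ (V2) and /u/ (V3): /p/ is a single consonant, so it becomes the next onset.
Result: mad.hu.puh.
Syllable 1 is /mad/ with coda /d/, so it is closed.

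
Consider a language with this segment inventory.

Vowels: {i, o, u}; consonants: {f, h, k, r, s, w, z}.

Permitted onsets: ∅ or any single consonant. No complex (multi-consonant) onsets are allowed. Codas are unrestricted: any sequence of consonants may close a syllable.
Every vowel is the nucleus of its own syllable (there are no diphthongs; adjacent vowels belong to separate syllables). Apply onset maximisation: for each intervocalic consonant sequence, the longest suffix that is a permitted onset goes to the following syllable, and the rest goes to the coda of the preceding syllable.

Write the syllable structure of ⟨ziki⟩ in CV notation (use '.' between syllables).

CV.CV

Nuclei (vowels): i, i → 2 syllables.
/i…i/ gap (V1→V2): /k/ is a single consonant, so it becomes the next onset.
Result: zi.ki.
Mapping each syllable to C/V: /zi/ → CV, /ki/ → CV.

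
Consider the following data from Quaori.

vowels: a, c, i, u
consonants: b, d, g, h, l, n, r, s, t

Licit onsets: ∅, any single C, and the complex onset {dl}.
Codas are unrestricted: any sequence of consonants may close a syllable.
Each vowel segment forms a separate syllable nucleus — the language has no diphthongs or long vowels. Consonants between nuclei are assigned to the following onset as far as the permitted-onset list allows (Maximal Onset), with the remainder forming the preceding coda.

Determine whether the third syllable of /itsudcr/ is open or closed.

The vowels are i, u, c — 3 nuclei, so 3 syllables.
V1 /i/ – V2 /u/: cluster /ts/ — the longest permitted-onset suffix is /s/; onset = /s/, preceding coda = /t/.
V2 /u/ – V3 /c/: just /d/ — single C goes to the following onset.
So the parse is it.su.dcr.
Syllable 3 is /dcr/ with coda /r/, so it is closed.

closed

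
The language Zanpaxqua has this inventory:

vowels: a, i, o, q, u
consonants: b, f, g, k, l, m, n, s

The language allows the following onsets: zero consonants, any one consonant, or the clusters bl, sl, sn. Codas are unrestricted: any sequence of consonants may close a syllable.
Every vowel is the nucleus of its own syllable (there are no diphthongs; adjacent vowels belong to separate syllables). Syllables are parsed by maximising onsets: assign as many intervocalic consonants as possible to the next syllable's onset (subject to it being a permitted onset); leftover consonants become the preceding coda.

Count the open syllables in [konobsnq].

2

Vowels present: o, o, q; each is a nucleus, giving 3 syllables.
Between /o/ (V1) and /o/ (V2): /n/ → onset of the next syllable (single consonants are always licit onsets).
Between /o/ (V2) and /q/ (V3): /bsn/; trying suffixes from longest down, /sn/ is the first permitted one, so coda /b/ | onset /sn/.
Putting it together: ko.nob.snq.
Classifying each syllable: /ko/ (open), /nob/ (closed), /snq/ (open).
Open syllables: 2.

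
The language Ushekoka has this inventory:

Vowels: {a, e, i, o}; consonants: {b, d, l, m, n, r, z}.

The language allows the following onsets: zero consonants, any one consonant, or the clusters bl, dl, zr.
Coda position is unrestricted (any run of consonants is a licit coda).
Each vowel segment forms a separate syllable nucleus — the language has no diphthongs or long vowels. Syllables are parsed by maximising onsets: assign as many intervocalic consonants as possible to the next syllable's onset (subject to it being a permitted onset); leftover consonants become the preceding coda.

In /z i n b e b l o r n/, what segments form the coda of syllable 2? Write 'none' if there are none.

The vowels are i, e, o — 3 nuclei, so 3 syllables.
σ1/σ2 boundary: /nb/ splits as /n/ + /b/ (/b/ is the longest suffix that is a licit onset).
σ2/σ3 boundary: /bl/ is a licit onset in full, so it all attaches to the next syllable.
So the parse is zin.be.blorn.
Syllable 2 is /be/: onset /b/, nucleus /e/, coda ∅.

none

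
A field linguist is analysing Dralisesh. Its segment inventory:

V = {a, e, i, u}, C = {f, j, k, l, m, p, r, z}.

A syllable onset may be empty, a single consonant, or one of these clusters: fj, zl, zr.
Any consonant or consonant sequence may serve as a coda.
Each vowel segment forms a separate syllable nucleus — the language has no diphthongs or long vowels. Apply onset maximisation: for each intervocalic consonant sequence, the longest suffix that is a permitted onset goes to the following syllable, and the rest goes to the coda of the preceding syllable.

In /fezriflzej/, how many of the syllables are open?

1

Nuclei (vowels): e, i, e → 3 syllables.
/e…i/ gap (V1→V2): cluster /zr/ — /zr/ is itself a permitted onset, so the whole cluster goes right; preceding coda = ∅.
/i…e/ gap (V2→V3): /flz/ — longest licit onset from the right is /z/, leaving /fl/ as coda.
So the parse is fe.zrifl.zej.
Classifying each syllable: /fe/ (open), /zrifl/ (closed), /zej/ (closed).
Open syllables: 1.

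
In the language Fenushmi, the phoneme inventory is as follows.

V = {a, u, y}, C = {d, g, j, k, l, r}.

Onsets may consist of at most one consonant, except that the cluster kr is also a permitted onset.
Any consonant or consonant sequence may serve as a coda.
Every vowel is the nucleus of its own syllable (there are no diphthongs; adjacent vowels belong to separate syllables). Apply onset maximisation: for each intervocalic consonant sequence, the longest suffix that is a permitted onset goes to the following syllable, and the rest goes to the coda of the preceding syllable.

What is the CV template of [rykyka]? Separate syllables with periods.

CV.CV.CV

Vowels present: y, y, a; each is a nucleus, giving 3 syllables.
/y…y/ gap (V1→V2): /k/ → onset of the next syllable (single consonants are always licit onsets).
/y…a/ gap (V2→V3): /k/ → onset of the next syllable (single consonants are always licit onsets).
Putting it together: ry.ky.ka.
Mapping each syllable to C/V: /ry/ → CV, /ky/ → CV, /ka/ → CV.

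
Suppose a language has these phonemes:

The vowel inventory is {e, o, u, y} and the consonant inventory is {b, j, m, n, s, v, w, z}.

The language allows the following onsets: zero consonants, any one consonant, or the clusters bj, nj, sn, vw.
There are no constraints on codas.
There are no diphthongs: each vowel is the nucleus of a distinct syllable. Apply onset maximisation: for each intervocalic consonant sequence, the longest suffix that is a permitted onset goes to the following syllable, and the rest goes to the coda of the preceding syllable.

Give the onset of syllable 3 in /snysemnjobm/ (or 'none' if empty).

nj

The vowels are y, e, o — 3 nuclei, so 3 syllables.
/y…e/ gap (V1→V2): /s/ is a single consonant, so it becomes the next onset.
/e…o/ gap (V2→V3): cluster /mnj/ — the longest permitted-onset suffix is /nj/; onset = /nj/, preceding coda = /m/.
Syllabification: sny.sem.njobm.
Syllable 3 is /njobm/: onset /nj/, nucleus /o/, coda /bm/.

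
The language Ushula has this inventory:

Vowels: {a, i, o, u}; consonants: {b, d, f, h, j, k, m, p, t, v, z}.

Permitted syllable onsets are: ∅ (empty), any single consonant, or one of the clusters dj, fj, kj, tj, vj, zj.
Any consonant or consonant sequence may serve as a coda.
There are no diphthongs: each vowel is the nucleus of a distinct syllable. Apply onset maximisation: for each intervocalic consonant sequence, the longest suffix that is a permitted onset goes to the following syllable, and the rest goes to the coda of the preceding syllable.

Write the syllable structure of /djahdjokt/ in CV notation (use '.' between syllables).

CCVC.CCVCC

Vowels present: a, o; each is a nucleus, giving 2 syllables.
V1 /a/ – V2 /o/: /hdj/ — longest licit onset from the right is /dj/, leaving /h/ as coda.
Result: djah.djokt.
Mapping each syllable to C/V: /djah/ → CCVC, /djokt/ → CCVCC.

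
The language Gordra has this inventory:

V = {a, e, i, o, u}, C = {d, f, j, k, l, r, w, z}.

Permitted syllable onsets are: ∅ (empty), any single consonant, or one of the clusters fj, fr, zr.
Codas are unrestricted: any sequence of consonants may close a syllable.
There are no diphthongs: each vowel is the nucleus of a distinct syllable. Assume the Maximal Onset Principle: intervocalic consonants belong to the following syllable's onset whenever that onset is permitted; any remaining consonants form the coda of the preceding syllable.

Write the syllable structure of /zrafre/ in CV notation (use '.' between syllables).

Nuclei (vowels): a, e → 2 syllables.
V1 /a/ – V2 /e/: /fr/ — entire cluster is a permitted onset → onset /fr/, coda ∅.
So the parse is zra.fre.
Mapping each syllable to C/V: /zra/ → CCV, /fre/ → CCV.

CCV.CCV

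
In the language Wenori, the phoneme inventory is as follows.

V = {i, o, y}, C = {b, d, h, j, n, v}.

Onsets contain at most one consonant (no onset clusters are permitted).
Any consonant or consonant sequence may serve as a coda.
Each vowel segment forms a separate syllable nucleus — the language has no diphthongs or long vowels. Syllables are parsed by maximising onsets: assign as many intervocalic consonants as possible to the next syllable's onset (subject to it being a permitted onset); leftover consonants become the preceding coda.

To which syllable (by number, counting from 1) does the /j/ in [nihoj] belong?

Vowels present: i, o; each is a nucleus, giving 2 syllables.
σ1/σ2 boundary: just /h/ — single C goes to the following onset.
Syllabification: ni.hoj.
The /j/ is in the coda of syllable 2 (/hoj/).

2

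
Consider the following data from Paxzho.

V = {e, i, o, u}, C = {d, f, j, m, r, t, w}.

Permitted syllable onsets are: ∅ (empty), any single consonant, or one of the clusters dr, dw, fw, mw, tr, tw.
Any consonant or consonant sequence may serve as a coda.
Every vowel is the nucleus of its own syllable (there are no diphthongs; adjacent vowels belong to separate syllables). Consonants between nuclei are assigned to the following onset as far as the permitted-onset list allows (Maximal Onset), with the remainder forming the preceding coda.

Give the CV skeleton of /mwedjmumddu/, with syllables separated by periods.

CCVCC.CVCC.CV

Vowels present: e, u, u; each is a nucleus, giving 3 syllables.
/e…u/ gap (V1→V2): cluster /djm/ — the longest permitted-onset suffix is /m/; onset = /m/, preceding coda = /dj/.
/u…u/ gap (V2→V3): /mdd/ — longest licit onset from the right is /d/, leaving /md/ as coda.
Result: mwedj.mumd.du.
Mapping each syllable to C/V: /mwedj/ → CCVCC, /mumd/ → CVCC, /du/ → CV.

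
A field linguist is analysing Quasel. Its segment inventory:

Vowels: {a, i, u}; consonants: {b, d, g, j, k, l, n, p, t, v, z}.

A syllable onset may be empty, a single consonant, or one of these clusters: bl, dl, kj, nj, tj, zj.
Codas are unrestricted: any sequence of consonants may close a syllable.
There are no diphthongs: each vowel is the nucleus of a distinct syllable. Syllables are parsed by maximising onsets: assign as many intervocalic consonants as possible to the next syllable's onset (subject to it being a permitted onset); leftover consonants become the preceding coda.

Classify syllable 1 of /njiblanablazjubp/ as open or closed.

Nuclei (vowels): i, a, a, a, u → 5 syllables.
σ1/σ2 boundary: /bl/ — entire cluster is a permitted onset → onset /bl/, coda ∅.
σ2/σ3 boundary: just /n/ — single C goes to the following onset.
σ3/σ4 boundary: cluster /bl/ — /bl/ is itself a permitted onset, so the whole cluster goes right; preceding coda = ∅.
σ4/σ5 boundary: /zj/ is a licit onset in full, so it all attaches to the next syllable.
Putting it together: nji.bla.na.bla.zjubp.
Syllable 1 is /nji/; it ends in its nucleus with no coda, so it is open.

open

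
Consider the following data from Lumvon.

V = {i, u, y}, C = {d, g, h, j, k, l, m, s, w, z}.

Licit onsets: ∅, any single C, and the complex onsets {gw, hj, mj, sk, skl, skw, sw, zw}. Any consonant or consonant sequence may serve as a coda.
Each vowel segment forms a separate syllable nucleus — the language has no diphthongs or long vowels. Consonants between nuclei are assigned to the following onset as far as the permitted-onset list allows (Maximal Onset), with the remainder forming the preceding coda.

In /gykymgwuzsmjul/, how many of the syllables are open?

The vowels are y, y, u, u — 4 nuclei, so 4 syllables.
V1 /y/ – V2 /y/: /k/ is a single consonant, so it becomes the next onset.
V2 /y/ – V3 /u/: /mgw/ splits as /m/ + /gw/ (/gw/ is the longest suffix that is a licit onset).
V3 /u/ – V4 /u/: cluster /zsmj/ — the longest permitted-onset suffix is /mj/; onset = /mj/, preceding coda = /zs/.
Result: gy.kym.gwuzs.mjul.
Classifying each syllable: /gy/ (open), /kym/ (closed), /gwuzs/ (closed), /mjul/ (closed).
Open syllables: 1.

1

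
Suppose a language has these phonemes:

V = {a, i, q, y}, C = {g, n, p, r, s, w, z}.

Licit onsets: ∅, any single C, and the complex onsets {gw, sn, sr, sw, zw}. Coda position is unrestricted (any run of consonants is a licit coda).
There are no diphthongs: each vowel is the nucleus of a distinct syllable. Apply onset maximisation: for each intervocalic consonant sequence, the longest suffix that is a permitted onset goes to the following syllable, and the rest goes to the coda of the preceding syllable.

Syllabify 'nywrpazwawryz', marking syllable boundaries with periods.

Vowels present: y, a, a, y; each is a nucleus, giving 4 syllables.
σ1/σ2 boundary: /wrp/ splits as /wr/ + /p/ (/p/ is the longest suffix that is a licit onset).
σ2/σ3 boundary: cluster /zw/ — /zw/ is itself a permitted onset, so the whole cluster goes right; preceding coda = ∅.
σ3/σ4 boundary: /wr/; trying suffixes from longest down, /r/ is the first permitted one, so coda /w/ | onset /r/.

nywr.pa.zwaw.ryz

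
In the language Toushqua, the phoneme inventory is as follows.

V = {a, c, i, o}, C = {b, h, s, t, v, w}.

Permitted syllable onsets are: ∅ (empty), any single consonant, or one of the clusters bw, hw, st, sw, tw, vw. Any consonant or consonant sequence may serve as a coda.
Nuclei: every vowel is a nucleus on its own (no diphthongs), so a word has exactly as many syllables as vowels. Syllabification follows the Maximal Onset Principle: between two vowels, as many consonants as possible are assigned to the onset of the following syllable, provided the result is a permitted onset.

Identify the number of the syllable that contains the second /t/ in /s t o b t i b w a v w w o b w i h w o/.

2

Vowels present: o, i, a, o, i, o; each is a nucleus, giving 6 syllables.
V1 /o/ – V2 /i/: /bt/; trying suffixes from longest down, /t/ is the first permitted one, so coda /b/ | onset /t/.
V2 /i/ – V3 /a/: /bw/ — entire cluster is a permitted onset → onset /bw/, coda ∅.
V3 /a/ – V4 /o/: /vww/ splits as /vw/ + /w/ (/w/ is the longest suffix that is a licit onset).
V4 /o/ – V5 /i/: /bw/ is a licit onset in full, so it all attaches to the next syllable.
V5 /i/ – V6 /o/: /hw/ — entire cluster is a permitted onset → onset /hw/, coda ∅.
So the parse is stob.ti.bwavw.wo.bwi.hwo.
The second /t/ is in the onset of syllable 2 (/ti/).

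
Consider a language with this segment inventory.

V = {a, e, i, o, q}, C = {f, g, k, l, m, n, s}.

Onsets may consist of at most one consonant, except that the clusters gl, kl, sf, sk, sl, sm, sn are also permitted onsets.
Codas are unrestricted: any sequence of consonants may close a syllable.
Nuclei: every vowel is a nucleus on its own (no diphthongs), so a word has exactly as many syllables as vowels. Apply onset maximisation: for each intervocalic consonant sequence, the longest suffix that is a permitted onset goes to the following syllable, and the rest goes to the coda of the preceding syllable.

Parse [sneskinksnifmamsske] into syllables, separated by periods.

The vowels are e, i, i, a, e — 5 nuclei, so 5 syllables.
Between /e/ (V1) and /i/ (V2): cluster /sk/ — /sk/ is itself a permitted onset, so the whole cluster goes right; preceding coda = ∅.
Between /i/ (V2) and /i/ (V3): /nksn/; trying suffixes from longest down, /sn/ is the first permitted one, so coda /nk/ | onset /sn/.
Between /i/ (V3) and /a/ (V4): /fm/ — longest licit onset from the right is /m/, leaving /f/ as coda.
Between /a/ (V4) and /e/ (V5): /mssk/ — longest licit onset from the right is /sk/, leaving /ms/ as coda.

sne.skink.snif.mams.ske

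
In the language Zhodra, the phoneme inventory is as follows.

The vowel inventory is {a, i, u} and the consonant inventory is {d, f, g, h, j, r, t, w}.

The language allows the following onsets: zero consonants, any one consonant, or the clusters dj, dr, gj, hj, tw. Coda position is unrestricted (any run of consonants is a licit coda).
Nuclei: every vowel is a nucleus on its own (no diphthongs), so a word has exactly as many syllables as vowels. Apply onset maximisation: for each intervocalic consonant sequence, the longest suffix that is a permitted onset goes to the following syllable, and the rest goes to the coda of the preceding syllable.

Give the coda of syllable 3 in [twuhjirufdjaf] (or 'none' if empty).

f

Nuclei (vowels): u, i, u, a → 4 syllables.
V1 /u/ – V2 /i/: cluster /hj/ — /hj/ is itself a permitted onset, so the whole cluster goes right; preceding coda = ∅.
V2 /i/ – V3 /u/: /r/ → onset of the next syllable (single consonants are always licit onsets).
V3 /u/ – V4 /a/: /fdj/ — longest licit onset from the right is /dj/, leaving /f/ as coda.
So the parse is twu.hji.ruf.djaf.
Syllable 3 is /ruf/: onset /r/, nucleus /u/, coda /f/.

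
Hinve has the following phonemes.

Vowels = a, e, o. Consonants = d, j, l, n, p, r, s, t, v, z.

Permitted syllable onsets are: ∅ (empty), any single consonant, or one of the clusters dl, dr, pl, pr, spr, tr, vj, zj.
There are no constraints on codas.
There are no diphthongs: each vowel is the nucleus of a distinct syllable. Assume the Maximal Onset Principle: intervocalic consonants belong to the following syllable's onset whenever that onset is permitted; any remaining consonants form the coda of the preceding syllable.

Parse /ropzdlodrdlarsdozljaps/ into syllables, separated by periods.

ropz.dlodr.dlars.dozl.japs

Vowels present: o, o, a, o, a; each is a nucleus, giving 5 syllables.
Between /o/ (V1) and /o/ (V2): /pzdl/; trying suffixes from longest down, /dl/ is the first permitted one, so coda /pz/ | onset /dl/.
Between /o/ (V2) and /a/ (V3): /drdl/ — longest licit onset from the right is /dl/, leaving /dr/ as coda.
Between /a/ (V3) and /o/ (V4): /rsd/ — longest licit onset from the right is /d/, leaving /rs/ as coda.
Between /o/ (V4) and /a/ (V5): cluster /zlj/ — the longest permitted-onset suffix is /j/; onset = /j/, preceding coda = /zl/.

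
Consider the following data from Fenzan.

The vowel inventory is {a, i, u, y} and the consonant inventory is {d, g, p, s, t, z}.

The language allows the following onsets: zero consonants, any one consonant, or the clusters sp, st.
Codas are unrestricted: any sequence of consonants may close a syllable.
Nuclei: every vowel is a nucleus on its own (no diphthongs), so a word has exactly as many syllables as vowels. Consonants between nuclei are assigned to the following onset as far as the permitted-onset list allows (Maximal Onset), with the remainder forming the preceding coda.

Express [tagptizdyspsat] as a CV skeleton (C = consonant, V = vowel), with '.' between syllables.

CVCC.CVC.CVCC.CVC

Nuclei (vowels): a, i, y, a → 4 syllables.
Between /a/ (V1) and /i/ (V2): cluster /gpt/ — the longest permitted-onset suffix is /t/; onset = /t/, preceding coda = /gp/.
Between /i/ (V2) and /y/ (V3): cluster /zd/ — the longest permitted-onset suffix is /d/; onset = /d/, preceding coda = /z/.
Between /y/ (V3) and /a/ (V4): /sps/ splits as /sp/ + /s/ (/s/ is the longest suffix that is a licit onset).
Result: tagp.tiz.dysp.sat.
Mapping each syllable to C/V: /tagp/ → CVCC, /tiz/ → CVC, /dysp/ → CVCC, /sat/ → CVC.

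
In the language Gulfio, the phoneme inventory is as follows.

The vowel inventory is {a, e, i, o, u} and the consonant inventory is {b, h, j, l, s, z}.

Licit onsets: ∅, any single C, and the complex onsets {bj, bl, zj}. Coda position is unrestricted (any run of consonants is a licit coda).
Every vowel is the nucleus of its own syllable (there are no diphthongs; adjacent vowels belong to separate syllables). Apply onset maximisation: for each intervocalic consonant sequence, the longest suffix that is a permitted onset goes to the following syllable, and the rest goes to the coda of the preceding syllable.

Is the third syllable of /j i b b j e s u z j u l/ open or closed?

open

Nuclei (vowels): i, e, u, u → 4 syllables.
V1 /i/ – V2 /e/: cluster /bbj/ — the longest permitted-onset suffix is /bj/; onset = /bj/, preceding coda = /b/.
V2 /e/ – V3 /u/: /s/ is a single consonant, so it becomes the next onset.
V3 /u/ – V4 /u/: /zj/ is a licit onset in full, so it all attaches to the next syllable.
Putting it together: jib.bje.su.zjul.
Syllable 3 is /su/; it ends in its nucleus with no coda, so it is open.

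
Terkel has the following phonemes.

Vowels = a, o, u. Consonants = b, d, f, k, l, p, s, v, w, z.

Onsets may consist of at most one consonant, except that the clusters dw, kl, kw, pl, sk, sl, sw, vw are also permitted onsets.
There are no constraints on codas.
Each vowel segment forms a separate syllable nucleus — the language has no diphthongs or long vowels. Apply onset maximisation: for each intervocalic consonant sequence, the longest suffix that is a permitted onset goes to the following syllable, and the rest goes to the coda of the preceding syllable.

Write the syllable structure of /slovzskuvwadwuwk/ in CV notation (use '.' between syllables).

The vowels are o, u, a, u — 4 nuclei, so 4 syllables.
σ1/σ2 boundary: /vzsk/ splits as /vz/ + /sk/ (/sk/ is the longest suffix that is a licit onset).
σ2/σ3 boundary: cluster /vw/ — /vw/ is itself a permitted onset, so the whole cluster goes right; preceding coda = ∅.
σ3/σ4 boundary: cluster /dw/ — /dw/ is itself a permitted onset, so the whole cluster goes right; preceding coda = ∅.
Putting it together: slovz.sku.vwa.dwuwk.
Mapping each syllable to C/V: /slovz/ → CCVCC, /sku/ → CCV, /vwa/ → CCV, /dwuwk/ → CCVCC.

CCVCC.CCV.CCV.CCVCC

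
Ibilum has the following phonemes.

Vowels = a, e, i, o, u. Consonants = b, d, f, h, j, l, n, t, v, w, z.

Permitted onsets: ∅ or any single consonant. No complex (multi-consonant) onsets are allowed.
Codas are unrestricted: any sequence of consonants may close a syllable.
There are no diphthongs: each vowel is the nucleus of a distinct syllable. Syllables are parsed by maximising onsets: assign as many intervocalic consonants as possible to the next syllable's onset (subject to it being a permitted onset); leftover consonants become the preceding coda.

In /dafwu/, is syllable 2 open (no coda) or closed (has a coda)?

Nuclei (vowels): a, u → 2 syllables.
/a…u/ gap (V1→V2): /fw/; trying suffixes from longest down, /w/ is the first permitted one, so coda /f/ | onset /w/.
Putting it together: daf.wu.
Syllable 2 is /wu/; it ends in its nucleus with no coda, so it is open.

open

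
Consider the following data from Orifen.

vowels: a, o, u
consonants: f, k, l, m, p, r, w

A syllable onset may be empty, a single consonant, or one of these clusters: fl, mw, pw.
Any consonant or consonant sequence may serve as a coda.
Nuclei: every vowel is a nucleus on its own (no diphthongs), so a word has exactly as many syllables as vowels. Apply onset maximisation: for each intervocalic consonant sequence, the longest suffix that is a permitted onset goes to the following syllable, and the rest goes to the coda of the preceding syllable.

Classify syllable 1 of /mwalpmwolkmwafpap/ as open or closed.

closed

The vowels are a, o, a, a — 4 nuclei, so 4 syllables.
Between /a/ (V1) and /o/ (V2): cluster /lpmw/ — the longest permitted-onset suffix is /mw/; onset = /mw/, preceding coda = /lp/.
Between /o/ (V2) and /a/ (V3): /lkmw/; trying suffixes from longest down, /mw/ is the first permitted one, so coda /lk/ | onset /mw/.
Between /a/ (V3) and /a/ (V4): /fp/; trying suffixes from longest down, /p/ is the first permitted one, so coda /f/ | onset /p/.
So the parse is mwalp.mwolk.mwaf.pap.
Syllable 1 is /mwalp/ with coda /lp/, so it is closed.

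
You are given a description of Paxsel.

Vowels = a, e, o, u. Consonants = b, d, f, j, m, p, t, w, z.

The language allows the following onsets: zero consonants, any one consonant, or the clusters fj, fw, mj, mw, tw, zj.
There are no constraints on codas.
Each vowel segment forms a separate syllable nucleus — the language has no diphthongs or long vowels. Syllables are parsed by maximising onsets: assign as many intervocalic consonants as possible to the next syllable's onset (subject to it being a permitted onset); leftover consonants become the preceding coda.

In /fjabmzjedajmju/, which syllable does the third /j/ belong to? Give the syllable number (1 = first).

Nuclei (vowels): a, e, a, u → 4 syllables.
σ1/σ2 boundary: /bmzj/ — longest licit onset from the right is /zj/, leaving /bm/ as coda.
σ2/σ3 boundary: just /d/ — single C goes to the following onset.
σ3/σ4 boundary: /jmj/; trying suffixes from longest down, /mj/ is the first permitted one, so coda /j/ | onset /mj/.
Putting it together: fjabm.zje.daj.mju.
The third /j/ is in the coda of syllable 3 (/daj/).

3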